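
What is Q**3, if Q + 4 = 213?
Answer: 9129329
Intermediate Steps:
Q = 209 (Q = -4 + 213 = 209)
Q**3 = 209**3 = 9129329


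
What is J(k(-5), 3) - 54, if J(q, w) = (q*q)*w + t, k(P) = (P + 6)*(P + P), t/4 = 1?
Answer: 250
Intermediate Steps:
t = 4 (t = 4*1 = 4)
k(P) = 2*P*(6 + P) (k(P) = (6 + P)*(2*P) = 2*P*(6 + P))
J(q, w) = 4 + w*q² (J(q, w) = (q*q)*w + 4 = q²*w + 4 = w*q² + 4 = 4 + w*q²)
J(k(-5), 3) - 54 = (4 + 3*(2*(-5)*(6 - 5))²) - 54 = (4 + 3*(2*(-5)*1)²) - 54 = (4 + 3*(-10)²) - 54 = (4 + 3*100) - 54 = (4 + 300) - 54 = 304 - 54 = 250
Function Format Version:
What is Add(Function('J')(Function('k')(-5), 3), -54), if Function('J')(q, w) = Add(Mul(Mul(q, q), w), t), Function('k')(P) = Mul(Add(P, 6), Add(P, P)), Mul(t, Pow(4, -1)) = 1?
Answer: 250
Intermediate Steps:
t = 4 (t = Mul(4, 1) = 4)
Function('k')(P) = Mul(2, P, Add(6, P)) (Function('k')(P) = Mul(Add(6, P), Mul(2, P)) = Mul(2, P, Add(6, P)))
Function('J')(q, w) = Add(4, Mul(w, Pow(q, 2))) (Function('J')(q, w) = Add(Mul(Mul(q, q), w), 4) = Add(Mul(Pow(q, 2), w), 4) = Add(Mul(w, Pow(q, 2)), 4) = Add(4, Mul(w, Pow(q, 2))))
Add(Function('J')(Function('k')(-5), 3), -54) = Add(Add(4, Mul(3, Pow(Mul(2, -5, Add(6, -5)), 2))), -54) = Add(Add(4, Mul(3, Pow(Mul(2, -5, 1), 2))), -54) = Add(Add(4, Mul(3, Pow(-10, 2))), -54) = Add(Add(4, Mul(3, 100)), -54) = Add(Add(4, 300), -54) = Add(304, -54) = 250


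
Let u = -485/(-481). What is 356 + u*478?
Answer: 403066/481 ≈ 837.97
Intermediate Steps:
u = 485/481 (u = -485*(-1/481) = 485/481 ≈ 1.0083)
356 + u*478 = 356 + (485/481)*478 = 356 + 231830/481 = 403066/481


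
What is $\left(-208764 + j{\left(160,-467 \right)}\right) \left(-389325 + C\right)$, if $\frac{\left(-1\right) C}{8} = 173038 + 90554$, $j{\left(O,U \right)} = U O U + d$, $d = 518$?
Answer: $-86647728857634$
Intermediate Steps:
$j{\left(O,U \right)} = 518 + O U^{2}$ ($j{\left(O,U \right)} = U O U + 518 = O U U + 518 = O U^{2} + 518 = 518 + O U^{2}$)
$C = -2108736$ ($C = - 8 \left(173038 + 90554\right) = \left(-8\right) 263592 = -2108736$)
$\left(-208764 + j{\left(160,-467 \right)}\right) \left(-389325 + C\right) = \left(-208764 + \left(518 + 160 \left(-467\right)^{2}\right)\right) \left(-389325 - 2108736\right) = \left(-208764 + \left(518 + 160 \cdot 218089\right)\right) \left(-2498061\right) = \left(-208764 + \left(518 + 34894240\right)\right) \left(-2498061\right) = \left(-208764 + 34894758\right) \left(-2498061\right) = 34685994 \left(-2498061\right) = -86647728857634$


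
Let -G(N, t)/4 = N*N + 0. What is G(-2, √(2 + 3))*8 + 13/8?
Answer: -1011/8 ≈ -126.38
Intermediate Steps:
G(N, t) = -4*N² (G(N, t) = -4*(N*N + 0) = -4*(N² + 0) = -4*N²)
G(-2, √(2 + 3))*8 + 13/8 = -4*(-2)²*8 + 13/8 = -4*4*8 + 13*(⅛) = -16*8 + 13/8 = -128 + 13/8 = -1011/8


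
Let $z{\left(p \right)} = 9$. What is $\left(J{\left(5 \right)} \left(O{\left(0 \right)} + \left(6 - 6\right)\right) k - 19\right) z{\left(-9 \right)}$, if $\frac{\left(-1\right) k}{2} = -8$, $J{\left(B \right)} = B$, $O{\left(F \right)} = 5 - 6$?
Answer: $-891$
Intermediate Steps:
$O{\left(F \right)} = -1$ ($O{\left(F \right)} = 5 - 6 = -1$)
$k = 16$ ($k = \left(-2\right) \left(-8\right) = 16$)
$\left(J{\left(5 \right)} \left(O{\left(0 \right)} + \left(6 - 6\right)\right) k - 19\right) z{\left(-9 \right)} = \left(5 \left(-1 + \left(6 - 6\right)\right) 16 - 19\right) 9 = \left(5 \left(-1 + 0\right) 16 - 19\right) 9 = \left(5 \left(\left(-1\right) 16\right) - 19\right) 9 = \left(5 \left(-16\right) - 19\right) 9 = \left(-80 - 19\right) 9 = \left(-99\right) 9 = -891$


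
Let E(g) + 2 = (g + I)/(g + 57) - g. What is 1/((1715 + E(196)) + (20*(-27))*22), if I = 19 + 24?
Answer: -253/2621600 ≈ -9.6506e-5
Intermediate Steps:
I = 43
E(g) = -2 - g + (43 + g)/(57 + g) (E(g) = -2 + ((g + 43)/(g + 57) - g) = -2 + ((43 + g)/(57 + g) - g) = -2 + (-g + (43 + g)/(57 + g)) = -2 - g + (43 + g)/(57 + g))
1/((1715 + E(196)) + (20*(-27))*22) = 1/((1715 + (-71 - 1*196² - 58*196)/(57 + 196)) + (20*(-27))*22) = 1/((1715 + (-71 - 1*38416 - 11368)/253) - 540*22) = 1/((1715 + (-71 - 38416 - 11368)/253) - 11880) = 1/((1715 + (1/253)*(-49855)) - 11880) = 1/((1715 - 49855/253) - 11880) = 1/(384040/253 - 11880) = 1/(-2621600/253) = -253/2621600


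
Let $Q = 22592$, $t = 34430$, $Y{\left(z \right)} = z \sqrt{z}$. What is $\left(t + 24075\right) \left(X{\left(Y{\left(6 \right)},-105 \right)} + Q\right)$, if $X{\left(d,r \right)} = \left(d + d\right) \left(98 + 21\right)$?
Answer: $1321744960 + 83545140 \sqrt{6} \approx 1.5264 \cdot 10^{9}$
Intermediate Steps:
$Y{\left(z \right)} = z^{\frac{3}{2}}$
$X{\left(d,r \right)} = 238 d$ ($X{\left(d,r \right)} = 2 d 119 = 238 d$)
$\left(t + 24075\right) \left(X{\left(Y{\left(6 \right)},-105 \right)} + Q\right) = \left(34430 + 24075\right) \left(238 \cdot 6^{\frac{3}{2}} + 22592\right) = 58505 \left(238 \cdot 6 \sqrt{6} + 22592\right) = 58505 \left(1428 \sqrt{6} + 22592\right) = 58505 \left(22592 + 1428 \sqrt{6}\right) = 1321744960 + 83545140 \sqrt{6}$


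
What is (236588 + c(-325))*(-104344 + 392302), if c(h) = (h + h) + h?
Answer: 67846648254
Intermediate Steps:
c(h) = 3*h (c(h) = 2*h + h = 3*h)
(236588 + c(-325))*(-104344 + 392302) = (236588 + 3*(-325))*(-104344 + 392302) = (236588 - 975)*287958 = 235613*287958 = 67846648254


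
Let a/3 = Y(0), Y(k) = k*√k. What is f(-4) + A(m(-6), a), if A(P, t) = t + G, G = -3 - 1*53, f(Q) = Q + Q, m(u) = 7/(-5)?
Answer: -64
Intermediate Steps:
m(u) = -7/5 (m(u) = 7*(-⅕) = -7/5)
Y(k) = k^(3/2)
f(Q) = 2*Q
G = -56 (G = -3 - 53 = -56)
a = 0 (a = 3*0^(3/2) = 3*0 = 0)
A(P, t) = -56 + t (A(P, t) = t - 56 = -56 + t)
f(-4) + A(m(-6), a) = 2*(-4) + (-56 + 0) = -8 - 56 = -64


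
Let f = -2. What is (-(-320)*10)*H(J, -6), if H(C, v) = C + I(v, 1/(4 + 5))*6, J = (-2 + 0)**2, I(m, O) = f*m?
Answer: 243200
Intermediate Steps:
I(m, O) = -2*m
J = 4 (J = (-2)**2 = 4)
H(C, v) = C - 12*v (H(C, v) = C - 2*v*6 = C - 12*v)
(-(-320)*10)*H(J, -6) = (-(-320)*10)*(4 - 12*(-6)) = (-64*(-50))*(4 + 72) = 3200*76 = 243200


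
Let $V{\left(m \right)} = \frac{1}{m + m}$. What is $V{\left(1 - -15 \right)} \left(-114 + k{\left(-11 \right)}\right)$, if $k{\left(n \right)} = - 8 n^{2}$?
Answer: $- \frac{541}{16} \approx -33.813$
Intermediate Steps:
$V{\left(m \right)} = \frac{1}{2 m}$
$V{\left(1 - -15 \right)} \left(-114 + k{\left(-11 \right)}\right) = \frac{1}{2 \left(1 - -15\right)} \left(-114 - 8 \left(-11\right)^{2}\right) = \frac{1}{2 \left(1 + 15\right)} \left(-114 - 968\right) = \frac{1}{2 \cdot 16} \left(-114 - 968\right) = \frac{1}{2} \cdot \frac{1}{16} \left(-1082\right) = \frac{1}{32} \left(-1082\right) = - \frac{541}{16}$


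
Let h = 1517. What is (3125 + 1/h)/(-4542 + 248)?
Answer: -2370313/3256999 ≈ -0.72776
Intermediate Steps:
(3125 + 1/h)/(-4542 + 248) = (3125 + 1/1517)/(-4542 + 248) = (3125 + 1/1517)/(-4294) = (4740626/1517)*(-1/4294) = -2370313/3256999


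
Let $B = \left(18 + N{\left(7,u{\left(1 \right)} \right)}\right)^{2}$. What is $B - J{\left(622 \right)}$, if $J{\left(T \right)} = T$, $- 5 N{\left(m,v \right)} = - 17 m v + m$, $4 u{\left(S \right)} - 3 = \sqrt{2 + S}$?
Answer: $\frac{67101}{100} + \frac{81991 \sqrt{3}}{200} \approx 1381.1$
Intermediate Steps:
$u{\left(S \right)} = \frac{3}{4} + \frac{\sqrt{2 + S}}{4}$
$N{\left(m,v \right)} = - \frac{m}{5} + \frac{17 m v}{5}$ ($N{\left(m,v \right)} = - \frac{- 17 m v + m}{5} = - \frac{m - 17 m v}{5} = - \frac{m}{5} + \frac{17 m v}{5}$)
$B = \left(\frac{689}{20} + \frac{119 \sqrt{3}}{20}\right)^{2}$ ($B = \left(18 + \frac{1}{5} \cdot 7 \left(-1 + 17 \left(\frac{3}{4} + \frac{\sqrt{2 + 1}}{4}\right)\right)\right)^{2} = \left(18 + \frac{1}{5} \cdot 7 \left(-1 + 17 \left(\frac{3}{4} + \frac{\sqrt{3}}{4}\right)\right)\right)^{2} = \left(18 + \frac{1}{5} \cdot 7 \left(-1 + \left(\frac{51}{4} + \frac{17 \sqrt{3}}{4}\right)\right)\right)^{2} = \left(18 + \frac{1}{5} \cdot 7 \left(\frac{47}{4} + \frac{17 \sqrt{3}}{4}\right)\right)^{2} = \left(18 + \left(\frac{329}{20} + \frac{119 \sqrt{3}}{20}\right)\right)^{2} = \left(\frac{689}{20} + \frac{119 \sqrt{3}}{20}\right)^{2} \approx 2003.1$)
$B - J{\left(622 \right)} = \left(\frac{129301}{100} + \frac{81991 \sqrt{3}}{200}\right) - 622 = \frac{67101}{100} + \frac{81991 \sqrt{3}}{200}$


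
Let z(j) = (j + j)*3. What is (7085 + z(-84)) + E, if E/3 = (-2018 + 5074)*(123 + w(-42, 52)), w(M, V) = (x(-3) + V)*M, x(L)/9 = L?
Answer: -8492155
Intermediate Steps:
x(L) = 9*L
z(j) = 6*j (z(j) = (2*j)*3 = 6*j)
w(M, V) = M*(-27 + V) (w(M, V) = (9*(-3) + V)*M = (-27 + V)*M = M*(-27 + V))
E = -8498736 (E = 3*((-2018 + 5074)*(123 - 42*(-27 + 52))) = 3*(3056*(123 - 42*25)) = 3*(3056*(123 - 1050)) = 3*(3056*(-927)) = 3*(-2832912) = -8498736)
(7085 + z(-84)) + E = (7085 + 6*(-84)) - 8498736 = (7085 - 504) - 8498736 = 6581 - 8498736 = -8492155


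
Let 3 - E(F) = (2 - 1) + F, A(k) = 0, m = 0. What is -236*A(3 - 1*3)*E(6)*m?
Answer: 0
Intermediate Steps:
E(F) = 2 - F (E(F) = 3 - ((2 - 1) + F) = 3 - (1 + F) = 3 + (-1 - F) = 2 - F)
-236*A(3 - 1*3)*E(6)*m = -236*0*(2 - 1*6)*0 = -236*0*(2 - 6)*0 = -236*0*(-4)*0 = -0*0 = -236*0 = 0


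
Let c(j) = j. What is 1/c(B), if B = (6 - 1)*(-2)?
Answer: -⅒ ≈ -0.10000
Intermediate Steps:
B = -10 (B = 5*(-2) = -10)
1/c(B) = 1/(-10) = -⅒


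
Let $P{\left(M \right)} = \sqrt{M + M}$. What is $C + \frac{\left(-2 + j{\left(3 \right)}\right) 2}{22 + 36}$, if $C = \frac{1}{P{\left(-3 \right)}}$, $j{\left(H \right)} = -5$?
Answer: $- \frac{7}{29} - \frac{i \sqrt{6}}{6} \approx -0.24138 - 0.40825 i$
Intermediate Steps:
$P{\left(M \right)} = \sqrt{2} \sqrt{M}$ ($P{\left(M \right)} = \sqrt{2 M} = \sqrt{2} \sqrt{M}$)
$C = - \frac{i \sqrt{6}}{6}$ ($C = \frac{1}{\sqrt{2} \sqrt{-3}} = \frac{1}{\sqrt{2} i \sqrt{3}} = \frac{1}{i \sqrt{6}} = - \frac{i \sqrt{6}}{6} \approx - 0.40825 i$)
$C + \frac{\left(-2 + j{\left(3 \right)}\right) 2}{22 + 36} = - \frac{i \sqrt{6}}{6} + \frac{\left(-2 - 5\right) 2}{22 + 36} = - \frac{i \sqrt{6}}{6} + \frac{\left(-7\right) 2}{58} = - \frac{i \sqrt{6}}{6} + \frac{1}{58} \left(-14\right) = - \frac{i \sqrt{6}}{6} - \frac{7}{29} = - \frac{7}{29} - \frac{i \sqrt{6}}{6}$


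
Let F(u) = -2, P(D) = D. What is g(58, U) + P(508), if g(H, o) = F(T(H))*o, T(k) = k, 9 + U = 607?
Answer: -688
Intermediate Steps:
U = 598 (U = -9 + 607 = 598)
g(H, o) = -2*o
g(58, U) + P(508) = -2*598 + 508 = -1196 + 508 = -688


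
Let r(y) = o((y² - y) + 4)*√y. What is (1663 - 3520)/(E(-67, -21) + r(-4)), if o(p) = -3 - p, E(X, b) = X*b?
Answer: -290311/220285 - 11142*I/220285 ≈ -1.3179 - 0.05058*I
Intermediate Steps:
r(y) = √y*(-7 + y - y²) (r(y) = (-3 - ((y² - y) + 4))*√y = (-3 - (4 + y² - y))*√y = (-3 + (-4 + y - y²))*√y = (-7 + y - y²)*√y = √y*(-7 + y - y²))
(1663 - 3520)/(E(-67, -21) + r(-4)) = (1663 - 3520)/(-67*(-21) + √(-4)*(-7 - 4 - 1*(-4)²)) = -1857/(1407 + (2*I)*(-7 - 4 - 1*16)) = -1857/(1407 + (2*I)*(-7 - 4 - 16)) = -1857/(1407 + (2*I)*(-27)) = -1857*(1407 + 54*I)/1982565 = -619*(1407 + 54*I)/660855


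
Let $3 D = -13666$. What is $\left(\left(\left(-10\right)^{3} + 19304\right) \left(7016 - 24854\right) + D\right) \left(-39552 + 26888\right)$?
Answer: $\frac{12404817588208}{3} \approx 4.1349 \cdot 10^{12}$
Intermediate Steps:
$D = - \frac{13666}{3}$ ($D = \frac{1}{3} \left(-13666\right) = - \frac{13666}{3} \approx -4555.3$)
$\left(\left(\left(-10\right)^{3} + 19304\right) \left(7016 - 24854\right) + D\right) \left(-39552 + 26888\right) = \left(\left(\left(-10\right)^{3} + 19304\right) \left(7016 - 24854\right) - \frac{13666}{3}\right) \left(-39552 + 26888\right) = \left(\left(-1000 + 19304\right) \left(-17838\right) - \frac{13666}{3}\right) \left(-12664\right) = \left(18304 \left(-17838\right) - \frac{13666}{3}\right) \left(-12664\right) = \left(-326506752 - \frac{13666}{3}\right) \left(-12664\right) = \left(- \frac{979533922}{3}\right) \left(-12664\right) = \frac{12404817588208}{3}$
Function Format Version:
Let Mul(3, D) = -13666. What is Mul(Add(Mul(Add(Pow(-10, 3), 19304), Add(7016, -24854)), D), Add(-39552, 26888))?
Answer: Rational(12404817588208, 3) ≈ 4.1349e+12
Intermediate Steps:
D = Rational(-13666, 3) (D = Mul(Rational(1, 3), -13666) = Rational(-13666, 3) ≈ -4555.3)
Mul(Add(Mul(Add(Pow(-10, 3), 19304), Add(7016, -24854)), D), Add(-39552, 26888)) = Mul(Add(Mul(Add(Pow(-10, 3), 19304), Add(7016, -24854)), Rational(-13666, 3)), Add(-39552, 26888)) = Mul(Add(Mul(Add(-1000, 19304), -17838), Rational(-13666, 3)), -12664) = Mul(Add(Mul(18304, -17838), Rational(-13666, 3)), -12664) = Mul(Add(-326506752, Rational(-13666, 3)), -12664) = Mul(Rational(-979533922, 3), -12664) = Rational(12404817588208, 3)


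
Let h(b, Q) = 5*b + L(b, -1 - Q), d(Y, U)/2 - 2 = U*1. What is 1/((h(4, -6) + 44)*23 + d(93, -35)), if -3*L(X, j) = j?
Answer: 3/4103 ≈ 0.00073117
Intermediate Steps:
L(X, j) = -j/3
d(Y, U) = 4 + 2*U (d(Y, U) = 4 + 2*(U*1) = 4 + 2*U)
h(b, Q) = 1/3 + 5*b + Q/3 (h(b, Q) = 5*b - (-1 - Q)/3 = 5*b + (1/3 + Q/3) = 1/3 + 5*b + Q/3)
1/((h(4, -6) + 44)*23 + d(93, -35)) = 1/(((1/3 + 5*4 + (1/3)*(-6)) + 44)*23 + (4 + 2*(-35))) = 1/(((1/3 + 20 - 2) + 44)*23 + (4 - 70)) = 1/((55/3 + 44)*23 - 66) = 1/((187/3)*23 - 66) = 1/(4301/3 - 66) = 1/(4103/3) = 3/4103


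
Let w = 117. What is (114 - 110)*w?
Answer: 468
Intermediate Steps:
(114 - 110)*w = (114 - 110)*117 = 4*117 = 468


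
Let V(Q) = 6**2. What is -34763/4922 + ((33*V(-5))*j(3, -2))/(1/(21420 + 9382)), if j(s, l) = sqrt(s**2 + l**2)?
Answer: -34763/4922 + 36592776*sqrt(13) ≈ 1.3194e+8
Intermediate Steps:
V(Q) = 36
j(s, l) = sqrt(l**2 + s**2)
-34763/4922 + ((33*V(-5))*j(3, -2))/(1/(21420 + 9382)) = -34763/4922 + ((33*36)*sqrt((-2)**2 + 3**2))/(1/(21420 + 9382)) = -34763*1/4922 + (1188*sqrt(4 + 9))/(1/30802) = -34763/4922 + (1188*sqrt(13))/(1/30802) = -34763/4922 + (1188*sqrt(13))*30802 = -34763/4922 + 36592776*sqrt(13)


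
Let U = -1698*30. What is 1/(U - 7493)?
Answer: -1/58433 ≈ -1.7114e-5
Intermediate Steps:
U = -50940
1/(U - 7493) = 1/(-50940 - 7493) = 1/(-58433) = -1/58433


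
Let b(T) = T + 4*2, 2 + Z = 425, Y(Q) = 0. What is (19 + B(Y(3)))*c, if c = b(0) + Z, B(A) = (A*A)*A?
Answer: 8189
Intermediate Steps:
Z = 423 (Z = -2 + 425 = 423)
b(T) = 8 + T (b(T) = T + 8 = 8 + T)
B(A) = A**3 (B(A) = A**2*A = A**3)
c = 431 (c = (8 + 0) + 423 = 8 + 423 = 431)
(19 + B(Y(3)))*c = (19 + 0**3)*431 = (19 + 0)*431 = 19*431 = 8189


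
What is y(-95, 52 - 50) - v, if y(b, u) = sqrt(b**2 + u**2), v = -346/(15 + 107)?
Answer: 173/61 + sqrt(9029) ≈ 97.857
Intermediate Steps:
v = -173/61 (v = -346/122 = -346*1/122 = -173/61 ≈ -2.8361)
y(-95, 52 - 50) - v = sqrt((-95)**2 + (52 - 50)**2) - 1*(-173/61) = sqrt(9025 + 2**2) + 173/61 = sqrt(9025 + 4) + 173/61 = sqrt(9029) + 173/61 = 173/61 + sqrt(9029)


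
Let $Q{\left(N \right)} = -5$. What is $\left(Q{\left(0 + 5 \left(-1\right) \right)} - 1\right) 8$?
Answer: $-48$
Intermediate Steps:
$\left(Q{\left(0 + 5 \left(-1\right) \right)} - 1\right) 8 = \left(-5 - 1\right) 8 = \left(-6\right) 8 = -48$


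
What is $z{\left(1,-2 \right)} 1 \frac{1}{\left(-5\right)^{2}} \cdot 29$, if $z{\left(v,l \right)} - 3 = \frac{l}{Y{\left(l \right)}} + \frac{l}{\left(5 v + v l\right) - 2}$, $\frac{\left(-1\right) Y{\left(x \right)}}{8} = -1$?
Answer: $\frac{87}{100} \approx 0.87$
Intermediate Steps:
$Y{\left(x \right)} = 8$ ($Y{\left(x \right)} = \left(-8\right) \left(-1\right) = 8$)
$z{\left(v,l \right)} = 3 + \frac{l}{8} + \frac{l}{-2 + 5 v + l v}$ ($z{\left(v,l \right)} = 3 + \left(\frac{l}{8} + \frac{l}{\left(5 v + v l\right) - 2}\right) = 3 + \left(l \frac{1}{8} + \frac{l}{\left(5 v + l v\right) - 2}\right) = 3 + \left(\frac{l}{8} + \frac{l}{-2 + 5 v + l v}\right) = 3 + \frac{l}{8} + \frac{l}{-2 + 5 v + l v}$)
$z{\left(1,-2 \right)} 1 \frac{1}{\left(-5\right)^{2}} \cdot 29 = \frac{-48 + 6 \left(-2\right) + 120 \cdot 1 + 1 \left(-2\right)^{2} + 29 \left(-2\right) 1}{8 \left(-2 + 5 \cdot 1 - 2\right)} 1 \frac{1}{\left(-5\right)^{2}} \cdot 29 = \frac{-48 - 12 + 120 + 1 \cdot 4 - 58}{8 \left(-2 + 5 - 2\right)} 1 \cdot \frac{1}{25} \cdot 29 = \frac{-48 - 12 + 120 + 4 - 58}{8 \cdot 1} \cdot 1 \cdot \frac{1}{25} \cdot 29 = \frac{1}{8} \cdot 1 \cdot 6 \cdot \frac{1}{25} \cdot 29 = \frac{3}{4} \cdot \frac{1}{25} \cdot 29 = \frac{3}{100} \cdot 29 = \frac{87}{100}$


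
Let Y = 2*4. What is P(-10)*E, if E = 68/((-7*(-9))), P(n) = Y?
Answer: 544/63 ≈ 8.6349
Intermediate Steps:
Y = 8
P(n) = 8
E = 68/63 ≈ 1.0794
P(-10)*E = 8*(68/63) = 544/63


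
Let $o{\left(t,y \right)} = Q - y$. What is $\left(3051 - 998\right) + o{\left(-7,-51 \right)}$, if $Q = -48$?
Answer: $2056$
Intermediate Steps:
$o{\left(t,y \right)} = -48 - y$
$\left(3051 - 998\right) + o{\left(-7,-51 \right)} = \left(3051 - 998\right) - -3 = 2053 + \left(-48 + 51\right) = 2053 + 3 = 2056$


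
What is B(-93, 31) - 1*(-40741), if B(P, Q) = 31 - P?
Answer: 40865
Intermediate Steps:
B(-93, 31) - 1*(-40741) = (31 - 1*(-93)) - 1*(-40741) = (31 + 93) + 40741 = 124 + 40741 = 40865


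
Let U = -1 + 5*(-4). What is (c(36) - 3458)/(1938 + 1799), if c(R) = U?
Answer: -3479/3737 ≈ -0.93096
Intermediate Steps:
U = -21 (U = -1 - 20 = -21)
c(R) = -21
(c(36) - 3458)/(1938 + 1799) = (-21 - 3458)/(1938 + 1799) = -3479/3737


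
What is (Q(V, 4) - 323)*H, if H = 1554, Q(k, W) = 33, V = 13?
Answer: -450660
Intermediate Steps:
(Q(V, 4) - 323)*H = (33 - 323)*1554 = -290*1554 = -450660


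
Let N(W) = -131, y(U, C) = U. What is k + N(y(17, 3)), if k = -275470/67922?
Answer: -4586626/33961 ≈ -135.06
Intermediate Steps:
k = -137735/33961 (k = -275470*1/67922 = -137735/33961 ≈ -4.0557)
k + N(y(17, 3)) = -137735/33961 - 131 = -4586626/33961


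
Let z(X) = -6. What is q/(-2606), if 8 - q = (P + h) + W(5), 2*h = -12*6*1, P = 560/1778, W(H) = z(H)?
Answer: -3155/165481 ≈ -0.019066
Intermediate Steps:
W(H) = -6
P = 40/127 (P = 560*(1/1778) = 40/127 ≈ 0.31496)
h = -36 (h = (-12*6*1)/2 = (-72*1)/2 = (½)*(-72) = -36)
q = 6310/127 (q = 8 - ((40/127 - 36) - 6) = 8 - (-4532/127 - 6) = 8 - 1*(-5294/127) = 8 + 5294/127 = 6310/127 ≈ 49.685)
q/(-2606) = (6310/127)/(-2606) = (6310/127)*(-1/2606) = -3155/165481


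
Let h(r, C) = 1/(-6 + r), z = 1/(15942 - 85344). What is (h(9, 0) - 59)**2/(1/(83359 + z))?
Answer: 89602437037696/312309 ≈ 2.8690e+8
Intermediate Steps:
z = -1/69402 (z = 1/(-69402) = -1/69402 ≈ -1.4409e-5)
(h(9, 0) - 59)**2/(1/(83359 + z)) = (1/(-6 + 9) - 59)**2/(1/(83359 - 1/69402)) = (1/3 - 59)**2/(1/(5785281317/69402)) = (1/3 - 59)**2/(69402/5785281317) = (-176/3)**2*(5785281317/69402) = (30976/9)*(5785281317/69402) = 89602437037696/312309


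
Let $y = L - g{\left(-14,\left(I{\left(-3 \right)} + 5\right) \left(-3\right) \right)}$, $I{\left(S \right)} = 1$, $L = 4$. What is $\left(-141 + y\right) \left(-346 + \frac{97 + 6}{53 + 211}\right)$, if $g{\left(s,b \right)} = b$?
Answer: $\frac{10857679}{264} \approx 41128.0$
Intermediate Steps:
$y = 22$ ($y = 4 - \left(1 + 5\right) \left(-3\right) = 4 - 6 \left(-3\right) = 4 - -18 = 4 + 18 = 22$)
$\left(-141 + y\right) \left(-346 + \frac{97 + 6}{53 + 211}\right) = \left(-141 + 22\right) \left(-346 + \frac{97 + 6}{53 + 211}\right) = - 119 \left(-346 + \frac{103}{264}\right) = \left(-119\right) \left(- \frac{91241}{264}\right) = \frac{10857679}{264}$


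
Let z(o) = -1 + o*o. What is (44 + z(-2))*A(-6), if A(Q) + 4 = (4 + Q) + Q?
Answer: -564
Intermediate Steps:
z(o) = -1 + o²
A(Q) = 2*Q (A(Q) = -4 + ((4 + Q) + Q) = -4 + (4 + 2*Q) = 2*Q)
(44 + z(-2))*A(-6) = (44 + (-1 + (-2)²))*(2*(-6)) = (44 + (-1 + 4))*(-12) = (44 + 3)*(-12) = 47*(-12) = -564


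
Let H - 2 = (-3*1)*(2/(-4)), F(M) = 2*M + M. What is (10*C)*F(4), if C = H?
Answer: 420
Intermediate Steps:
F(M) = 3*M
H = 7/2 (H = 2 + (-3*1)*(2/(-4)) = 2 - 6*(-1)/4 = 2 - 3*(-½) = 2 + 3/2 = 7/2 ≈ 3.5000)
C = 7/2 ≈ 3.5000
(10*C)*F(4) = (10*(7/2))*(3*4) = 35*12 = 420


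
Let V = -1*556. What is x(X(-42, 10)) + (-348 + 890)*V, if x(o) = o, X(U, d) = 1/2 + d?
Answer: -602683/2 ≈ -3.0134e+5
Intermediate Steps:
X(U, d) = 1/2 + d
V = -556
x(X(-42, 10)) + (-348 + 890)*V = (1/2 + 10) + (-348 + 890)*(-556) = 21/2 + 542*(-556) = 21/2 - 301352 = -602683/2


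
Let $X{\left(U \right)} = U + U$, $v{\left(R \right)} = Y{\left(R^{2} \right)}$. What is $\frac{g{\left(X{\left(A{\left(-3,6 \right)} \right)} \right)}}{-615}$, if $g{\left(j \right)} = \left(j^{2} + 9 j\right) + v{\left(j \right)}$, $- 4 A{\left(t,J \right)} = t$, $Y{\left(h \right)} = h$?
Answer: $- \frac{6}{205} \approx -0.029268$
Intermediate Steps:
$v{\left(R \right)} = R^{2}$
$A{\left(t,J \right)} = - \frac{t}{4}$
$X{\left(U \right)} = 2 U$
$g{\left(j \right)} = 2 j^{2} + 9 j$ ($g{\left(j \right)} = \left(j^{2} + 9 j\right) + j^{2} = 2 j^{2} + 9 j$)
$\frac{g{\left(X{\left(A{\left(-3,6 \right)} \right)} \right)}}{-615} = \frac{2 \left(\left(- \frac{1}{4}\right) \left(-3\right)\right) \left(9 + 2 \cdot 2 \left(\left(- \frac{1}{4}\right) \left(-3\right)\right)\right)}{-615} = - \frac{2 \cdot \frac{3}{4} \left(9 + 2 \cdot 2 \cdot \frac{3}{4}\right)}{615} = - \frac{\frac{3}{2} \left(9 + 2 \cdot \frac{3}{2}\right)}{615} = - \frac{\frac{3}{2} \left(9 + 3\right)}{615} = - \frac{\frac{3}{2} \cdot 12}{615} = \left(- \frac{1}{615}\right) 18 = - \frac{6}{205}$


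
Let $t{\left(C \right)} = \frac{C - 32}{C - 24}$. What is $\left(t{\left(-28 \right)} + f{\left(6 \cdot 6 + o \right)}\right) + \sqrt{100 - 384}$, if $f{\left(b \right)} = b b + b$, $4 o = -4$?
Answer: $\frac{16395}{13} + 2 i \sqrt{71} \approx 1261.2 + 16.852 i$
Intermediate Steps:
$o = -1$ ($o = \frac{1}{4} \left(-4\right) = -1$)
$f{\left(b \right)} = b + b^{2}$ ($f{\left(b \right)} = b^{2} + b = b + b^{2}$)
$t{\left(C \right)} = \frac{-32 + C}{-24 + C}$
$\left(t{\left(-28 \right)} + f{\left(6 \cdot 6 + o \right)}\right) + \sqrt{100 - 384} = \left(\frac{-32 - 28}{-24 - 28} + \left(6 \cdot 6 - 1\right) \left(1 + \left(6 \cdot 6 - 1\right)\right)\right) + \sqrt{100 - 384} = \left(\frac{1}{-52} \left(-60\right) + \left(36 - 1\right) \left(1 + \left(36 - 1\right)\right)\right) + \sqrt{-284} = \left(\left(- \frac{1}{52}\right) \left(-60\right) + 35 \left(1 + 35\right)\right) + 2 i \sqrt{71} = \left(\frac{15}{13} + 35 \cdot 36\right) + 2 i \sqrt{71} = \left(\frac{15}{13} + 1260\right) + 2 i \sqrt{71} = \frac{16395}{13} + 2 i \sqrt{71}$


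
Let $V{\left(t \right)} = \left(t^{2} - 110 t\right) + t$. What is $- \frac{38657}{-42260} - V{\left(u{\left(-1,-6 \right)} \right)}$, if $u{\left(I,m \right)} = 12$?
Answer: $\frac{49229297}{42260} \approx 1164.9$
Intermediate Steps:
$V{\left(t \right)} = t^{2} - 109 t$
$- \frac{38657}{-42260} - V{\left(u{\left(-1,-6 \right)} \right)} = - \frac{38657}{-42260} - 12 \left(-109 + 12\right) = \left(-38657\right) \left(- \frac{1}{42260}\right) - 12 \left(-97\right) = \frac{38657}{42260} - -1164 = \frac{38657}{42260} + 1164 = \frac{49229297}{42260}$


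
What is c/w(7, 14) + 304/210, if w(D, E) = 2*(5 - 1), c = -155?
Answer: -15059/840 ≈ -17.927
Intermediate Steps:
w(D, E) = 8 (w(D, E) = 2*4 = 8)
c/w(7, 14) + 304/210 = -155/8 + 304/210 = -155*1/8 + 304*(1/210) = -155/8 + 152/105 = -15059/840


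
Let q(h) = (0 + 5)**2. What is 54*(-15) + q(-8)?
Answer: -785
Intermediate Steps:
q(h) = 25 (q(h) = 5**2 = 25)
54*(-15) + q(-8) = 54*(-15) + 25 = -810 + 25 = -785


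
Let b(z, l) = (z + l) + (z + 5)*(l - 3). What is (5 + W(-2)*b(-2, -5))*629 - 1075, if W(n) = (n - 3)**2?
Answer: -485405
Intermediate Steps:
W(n) = (-3 + n)**2
b(z, l) = l + z + (-3 + l)*(5 + z) (b(z, l) = (l + z) + (5 + z)*(-3 + l) = (l + z) + (-3 + l)*(5 + z) = l + z + (-3 + l)*(5 + z))
(5 + W(-2)*b(-2, -5))*629 - 1075 = (5 + (-3 - 2)**2*(-15 - 2*(-2) + 6*(-5) - 5*(-2)))*629 - 1075 = (5 + (-5)**2*(-15 + 4 - 30 + 10))*629 - 1075 = (5 + 25*(-31))*629 - 1075 = (5 - 775)*629 - 1075 = -770*629 - 1075 = -484330 - 1075 = -485405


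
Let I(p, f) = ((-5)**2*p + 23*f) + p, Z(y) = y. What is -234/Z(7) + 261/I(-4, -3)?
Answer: -42309/1211 ≈ -34.937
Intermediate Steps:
I(p, f) = 23*f + 26*p (I(p, f) = (25*p + 23*f) + p = (23*f + 25*p) + p = 23*f + 26*p)
-234/Z(7) + 261/I(-4, -3) = -234/7 + 261/(23*(-3) + 26*(-4)) = -234*1/7 + 261/(-69 - 104) = -234/7 + 261/(-173) = -234/7 + 261*(-1/173) = -234/7 - 261/173 = -42309/1211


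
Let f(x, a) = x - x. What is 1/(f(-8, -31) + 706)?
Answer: 1/706 ≈ 0.0014164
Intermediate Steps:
f(x, a) = 0
1/(f(-8, -31) + 706) = 1/(0 + 706) = 1/706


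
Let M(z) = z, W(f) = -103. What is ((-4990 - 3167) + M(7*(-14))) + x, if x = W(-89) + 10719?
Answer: 2361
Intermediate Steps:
x = 10616 (x = -103 + 10719 = 10616)
((-4990 - 3167) + M(7*(-14))) + x = ((-4990 - 3167) + 7*(-14)) + 10616 = (-8157 - 98) + 10616 = -8255 + 10616 = 2361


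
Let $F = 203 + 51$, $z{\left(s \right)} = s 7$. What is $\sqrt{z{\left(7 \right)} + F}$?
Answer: $\sqrt{303} \approx 17.407$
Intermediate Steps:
$z{\left(s \right)} = 7 s$
$F = 254$
$\sqrt{z{\left(7 \right)} + F} = \sqrt{7 \cdot 7 + 254} = \sqrt{49 + 254} = \sqrt{303}$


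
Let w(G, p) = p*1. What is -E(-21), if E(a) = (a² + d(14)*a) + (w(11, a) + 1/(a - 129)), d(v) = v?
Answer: -18899/150 ≈ -125.99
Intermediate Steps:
w(G, p) = p
E(a) = a² + 1/(-129 + a) + 15*a (E(a) = (a² + 14*a) + (a + 1/(a - 129)) = (a² + 14*a) + (a + 1/(-129 + a)) = a² + 1/(-129 + a) + 15*a)
-E(-21) = -(1 + (-21)³ - 1935*(-21) - 114*(-21)²)/(-129 - 21) = -(1 - 9261 + 40635 - 114*441)/(-150) = -(-1)*(1 - 9261 + 40635 - 50274)/150 = -(-1)*(-18899)/150 = -1*18899/150 = -18899/150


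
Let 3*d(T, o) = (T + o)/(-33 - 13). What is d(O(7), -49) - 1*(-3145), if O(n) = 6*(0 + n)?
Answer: 434017/138 ≈ 3145.1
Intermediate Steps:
O(n) = 6*n
d(T, o) = -T/138 - o/138 (d(T, o) = ((T + o)/(-33 - 13))/3 = ((T + o)/(-46))/3 = ((T + o)*(-1/46))/3 = (-T/46 - o/46)/3 = -T/138 - o/138)
d(O(7), -49) - 1*(-3145) = (-7/23 - 1/138*(-49)) - 1*(-3145) = (-1/138*42 + 49/138) + 3145 = (-7/23 + 49/138) + 3145 = 7/138 + 3145 = 434017/138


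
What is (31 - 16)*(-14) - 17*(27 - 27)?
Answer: -210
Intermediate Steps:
(31 - 16)*(-14) - 17*(27 - 27) = 15*(-14) - 17*0 = -210 + 0 = -210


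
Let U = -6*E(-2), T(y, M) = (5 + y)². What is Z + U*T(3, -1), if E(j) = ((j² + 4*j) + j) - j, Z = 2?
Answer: 1538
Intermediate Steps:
E(j) = j² + 4*j (E(j) = (j² + 5*j) - j = j² + 4*j)
U = 24 (U = -(-12)*(4 - 2) = -(-12)*2 = -6*(-4) = 24)
Z + U*T(3, -1) = 2 + 24*(5 + 3)² = 2 + 24*8² = 2 + 24*64 = 2 + 1536 = 1538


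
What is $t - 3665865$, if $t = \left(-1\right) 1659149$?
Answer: $-5325014$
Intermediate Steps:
$t = -1659149$
$t - 3665865 = -1659149 - 3665865 = -5325014$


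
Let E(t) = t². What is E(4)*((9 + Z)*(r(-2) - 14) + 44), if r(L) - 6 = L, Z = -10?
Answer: 864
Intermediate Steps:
r(L) = 6 + L
E(4)*((9 + Z)*(r(-2) - 14) + 44) = 4²*((9 - 10)*((6 - 2) - 14) + 44) = 16*(-(4 - 14) + 44) = 16*(-1*(-10) + 44) = 16*(10 + 44) = 16*54 = 864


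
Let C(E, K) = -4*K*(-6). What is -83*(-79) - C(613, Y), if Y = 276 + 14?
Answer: -403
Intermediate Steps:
Y = 290
C(E, K) = 24*K
-83*(-79) - C(613, Y) = -83*(-79) - 24*290 = 6557 - 1*6960 = 6557 - 6960 = -403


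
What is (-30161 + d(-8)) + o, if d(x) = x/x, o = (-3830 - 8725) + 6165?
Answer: -36550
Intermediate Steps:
o = -6390 (o = -12555 + 6165 = -6390)
d(x) = 1
(-30161 + d(-8)) + o = (-30161 + 1) - 6390 = -30160 - 6390 = -36550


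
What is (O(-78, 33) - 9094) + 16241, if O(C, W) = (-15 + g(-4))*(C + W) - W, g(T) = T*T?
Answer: 7069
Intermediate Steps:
g(T) = T²
O(C, W) = C (O(C, W) = (-15 + (-4)²)*(C + W) - W = (-15 + 16)*(C + W) - W = 1*(C + W) - W = (C + W) - W = C)
(O(-78, 33) - 9094) + 16241 = (-78 - 9094) + 16241 = -9172 + 16241 = 7069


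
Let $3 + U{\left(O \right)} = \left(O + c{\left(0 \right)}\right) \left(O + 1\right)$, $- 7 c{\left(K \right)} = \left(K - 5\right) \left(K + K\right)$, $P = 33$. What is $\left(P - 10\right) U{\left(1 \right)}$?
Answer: $-23$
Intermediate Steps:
$c{\left(K \right)} = - \frac{2 K \left(-5 + K\right)}{7}$ ($c{\left(K \right)} = - \frac{\left(K - 5\right) \left(K + K\right)}{7} = - \frac{\left(-5 + K\right) 2 K}{7} = - \frac{2 K \left(-5 + K\right)}{7}$)
$U{\left(O \right)} = -3 + O \left(1 + O\right)$ ($U{\left(O \right)} = -3 + \left(O + \frac{2}{7} \cdot 0 \left(5 - 0\right)\right) \left(O + 1\right) = -3 + \left(O + \frac{2}{7} \cdot 0 \left(5 + 0\right)\right) \left(1 + O\right) = -3 + \left(O + \frac{2}{7} \cdot 0 \cdot 5\right) \left(1 + O\right) = -3 + \left(O + 0\right) \left(1 + O\right) = -3 + O \left(1 + O\right)$)
$\left(P - 10\right) U{\left(1 \right)} = \left(33 - 10\right) \left(-3 + 1 + 1^{2}\right) = 23 \left(-3 + 1 + 1\right) = 23 \left(-1\right) = -23$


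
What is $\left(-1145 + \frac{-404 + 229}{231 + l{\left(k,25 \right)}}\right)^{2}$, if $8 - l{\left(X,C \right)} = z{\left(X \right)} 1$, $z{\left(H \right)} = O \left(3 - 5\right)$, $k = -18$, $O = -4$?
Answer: $\frac{1429596100}{1089} \approx 1.3128 \cdot 10^{6}$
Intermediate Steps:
$z{\left(H \right)} = 8$ ($z{\left(H \right)} = - 4 \left(3 - 5\right) = \left(-4\right) \left(-2\right) = 8$)
$l{\left(X,C \right)} = 0$ ($l{\left(X,C \right)} = 8 - 8 \cdot 1 = 8 - 8 = 0$)
$\left(-1145 + \frac{-404 + 229}{231 + l{\left(k,25 \right)}}\right)^{2} = \left(-1145 + \frac{-404 + 229}{231 + 0}\right)^{2} = \left(-1145 - \frac{175}{231}\right)^{2} = \left(-1145 - \frac{25}{33}\right)^{2} = \left(- \frac{37810}{33}\right)^{2} = \frac{1429596100}{1089}$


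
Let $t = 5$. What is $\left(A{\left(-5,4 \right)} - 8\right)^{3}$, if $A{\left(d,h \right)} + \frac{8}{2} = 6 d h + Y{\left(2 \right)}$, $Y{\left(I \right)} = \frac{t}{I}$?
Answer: $- \frac{17373979}{8} \approx -2.1717 \cdot 10^{6}$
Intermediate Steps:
$Y{\left(I \right)} = \frac{5}{I}$
$A{\left(d,h \right)} = - \frac{3}{2} + 6 d h$ ($A{\left(d,h \right)} = -4 + \left(6 d h + \frac{5}{2}\right) = -4 + \left(\frac{5}{2} + 6 d h\right) = - \frac{3}{2} + 6 d h$)
$\left(A{\left(-5,4 \right)} - 8\right)^{3} = \left(\left(- \frac{3}{2} + 6 \left(-5\right) 4\right) - 8\right)^{3} = \left(\left(- \frac{3}{2} - 120\right) - 8\right)^{3} = \left(- \frac{243}{2} - 8\right)^{3} = \left(- \frac{259}{2}\right)^{3} = - \frac{17373979}{8}$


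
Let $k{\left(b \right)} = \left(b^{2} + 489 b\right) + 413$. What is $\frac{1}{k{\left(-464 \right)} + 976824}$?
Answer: $\frac{1}{965637} \approx 1.0356 \cdot 10^{-6}$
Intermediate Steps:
$k{\left(b \right)} = 413 + b^{2} + 489 b$
$\frac{1}{k{\left(-464 \right)} + 976824} = \frac{1}{\left(413 + \left(-464\right)^{2} + 489 \left(-464\right)\right) + 976824} = \frac{1}{\left(413 + 215296 - 226896\right) + 976824} = \frac{1}{-11187 + 976824} = \frac{1}{965637}$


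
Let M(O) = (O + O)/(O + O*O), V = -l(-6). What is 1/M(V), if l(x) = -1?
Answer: 1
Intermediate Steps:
V = 1 (V = -1*(-1) = 1)
M(O) = 2*O/(O + O**2) (M(O) = (2*O)/(O + O**2) = 2*O/(O + O**2))
1/M(V) = 1/(2/(1 + 1)) = 1/(2/2) = 1/(2*(1/2)) = 1/1 = 1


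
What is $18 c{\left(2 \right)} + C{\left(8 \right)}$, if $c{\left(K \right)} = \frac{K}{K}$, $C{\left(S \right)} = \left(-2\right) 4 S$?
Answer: $-46$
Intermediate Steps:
$C{\left(S \right)} = - 8 S$
$c{\left(K \right)} = 1$
$18 c{\left(2 \right)} + C{\left(8 \right)} = 18 \cdot 1 - 64 = 18 - 64 = -46$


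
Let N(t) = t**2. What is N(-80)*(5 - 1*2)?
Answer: 19200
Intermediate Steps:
N(-80)*(5 - 1*2) = (-80)**2*(5 - 1*2) = 6400*(5 - 2) = 6400*3 = 19200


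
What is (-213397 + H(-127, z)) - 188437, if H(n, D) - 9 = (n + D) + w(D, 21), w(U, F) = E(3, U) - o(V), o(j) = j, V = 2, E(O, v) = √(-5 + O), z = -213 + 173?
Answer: -401994 + I*√2 ≈ -4.0199e+5 + 1.4142*I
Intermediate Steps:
z = -40
w(U, F) = -2 + I*√2 (w(U, F) = √(-5 + 3) - 1*2 = √(-2) - 2 = I*√2 - 2 = -2 + I*√2)
H(n, D) = 7 + D + n + I*√2 (H(n, D) = 9 + ((n + D) + (-2 + I*√2)) = 9 + ((D + n) + (-2 + I*√2)) = 9 + (-2 + D + n + I*√2) = 7 + D + n + I*√2)
(-213397 + H(-127, z)) - 188437 = (-213397 + (7 - 40 - 127 + I*√2)) - 188437 = (-213397 + (-160 + I*√2)) - 188437 = (-213557 + I*√2) - 188437 = -401994 + I*√2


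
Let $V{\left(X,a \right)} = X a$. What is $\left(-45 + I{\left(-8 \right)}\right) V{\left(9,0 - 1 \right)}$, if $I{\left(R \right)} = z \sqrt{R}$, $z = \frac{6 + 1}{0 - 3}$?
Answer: $405 + 42 i \sqrt{2} \approx 405.0 + 59.397 i$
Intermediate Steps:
$z = - \frac{7}{3}$ ($z = \frac{7}{-3} = 7 \left(- \frac{1}{3}\right) = - \frac{7}{3} \approx -2.3333$)
$I{\left(R \right)} = - \frac{7 \sqrt{R}}{3}$
$\left(-45 + I{\left(-8 \right)}\right) V{\left(9,0 - 1 \right)} = \left(-45 - \frac{7 \sqrt{-8}}{3}\right) 9 \left(0 - 1\right) = \left(-45 - \frac{7 \cdot 2 i \sqrt{2}}{3}\right) 9 \left(0 - 1\right) = \left(-45 - \frac{14 i \sqrt{2}}{3}\right) 9 \left(-1\right) = \left(-45 - \frac{14 i \sqrt{2}}{3}\right) \left(-9\right) = 405 + 42 i \sqrt{2}$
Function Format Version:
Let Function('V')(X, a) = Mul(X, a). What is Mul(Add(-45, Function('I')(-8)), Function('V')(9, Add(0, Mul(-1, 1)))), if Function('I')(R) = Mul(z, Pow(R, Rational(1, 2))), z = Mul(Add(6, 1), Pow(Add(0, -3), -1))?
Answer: Add(405, Mul(42, I, Pow(2, Rational(1, 2)))) ≈ Add(405.00, Mul(59.397, I))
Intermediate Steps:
z = Rational(-7, 3) (z = Mul(7, Pow(-3, -1)) = Mul(7, Rational(-1, 3)) = Rational(-7, 3) ≈ -2.3333)
Function('I')(R) = Mul(Rational(-7, 3), Pow(R, Rational(1, 2)))
Mul(Add(-45, Function('I')(-8)), Function('V')(9, Add(0, Mul(-1, 1)))) = Mul(Add(-45, Mul(Rational(-7, 3), Pow(-8, Rational(1, 2)))), Mul(9, Add(0, Mul(-1, 1)))) = Mul(Add(-45, Mul(Rational(-7, 3), Mul(2, I, Pow(2, Rational(1, 2))))), Mul(9, Add(0, -1))) = Mul(Add(-45, Mul(Rational(-14, 3), I, Pow(2, Rational(1, 2)))), Mul(9, -1)) = Mul(Add(-45, Mul(Rational(-14, 3), I, Pow(2, Rational(1, 2)))), -9) = Add(405, Mul(42, I, Pow(2, Rational(1, 2))))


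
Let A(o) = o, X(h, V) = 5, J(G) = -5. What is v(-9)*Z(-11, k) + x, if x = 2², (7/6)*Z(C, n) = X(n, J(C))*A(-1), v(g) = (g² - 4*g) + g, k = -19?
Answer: -3212/7 ≈ -458.86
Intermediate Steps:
v(g) = g² - 3*g
Z(C, n) = -30/7 (Z(C, n) = 6*(5*(-1))/7 = (6/7)*(-5) = -30/7)
x = 4
v(-9)*Z(-11, k) + x = -9*(-3 - 9)*(-30/7) + 4 = -9*(-12)*(-30/7) + 4 = 108*(-30/7) + 4 = -3240/7 + 4 = -3212/7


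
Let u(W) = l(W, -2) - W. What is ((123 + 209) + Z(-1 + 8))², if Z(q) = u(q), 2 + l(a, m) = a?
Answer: 108900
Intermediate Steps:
l(a, m) = -2 + a
u(W) = -2 (u(W) = (-2 + W) - W = -2)
Z(q) = -2
((123 + 209) + Z(-1 + 8))² = ((123 + 209) - 2)² = (332 - 2)² = 330² = 108900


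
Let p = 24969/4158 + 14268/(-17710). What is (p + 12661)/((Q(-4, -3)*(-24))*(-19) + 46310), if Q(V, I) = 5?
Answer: 46950361/180110700 ≈ 0.26067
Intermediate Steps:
p = 828733/159390 (p = 24969*(1/4158) + 14268*(-1/17710) = 1189/198 - 7134/8855 = 828733/159390 ≈ 5.1994)
(p + 12661)/((Q(-4, -3)*(-24))*(-19) + 46310) = (828733/159390 + 12661)/((5*(-24))*(-19) + 46310) = 2018865523/(159390*(-120*(-19) + 46310)) = 2018865523/(159390*(2280 + 46310)) = (2018865523/159390)/48590 = (2018865523/159390)*(1/48590) = 46950361/180110700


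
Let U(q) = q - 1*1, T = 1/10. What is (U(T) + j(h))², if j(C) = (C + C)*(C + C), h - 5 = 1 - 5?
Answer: 961/100 ≈ 9.6100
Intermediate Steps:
T = ⅒ (T = 1*(⅒) = ⅒ ≈ 0.10000)
h = 1 (h = 5 + (1 - 5) = 5 - 4 = 1)
U(q) = -1 + q (U(q) = q - 1 = -1 + q)
j(C) = 4*C² (j(C) = (2*C)*(2*C) = 4*C²)
(U(T) + j(h))² = ((-1 + ⅒) + 4*1²)² = (-9/10 + 4*1)² = (-9/10 + 4)² = (31/10)² = 961/100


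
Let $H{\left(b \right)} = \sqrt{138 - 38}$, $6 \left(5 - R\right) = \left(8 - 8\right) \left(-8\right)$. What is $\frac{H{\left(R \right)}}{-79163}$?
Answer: $- \frac{10}{79163} \approx -0.00012632$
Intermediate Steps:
$R = 5$ ($R = 5 - \frac{\left(8 - 8\right) \left(-8\right)}{6} = 5 - \frac{0 \left(-8\right)}{6} = 5 - 0 = 5 + 0 = 5$)
$H{\left(b \right)} = 10$ ($H{\left(b \right)} = \sqrt{100} = 10$)
$\frac{H{\left(R \right)}}{-79163} = \frac{10}{-79163} = 10 \left(- \frac{1}{79163}\right) = - \frac{10}{79163}$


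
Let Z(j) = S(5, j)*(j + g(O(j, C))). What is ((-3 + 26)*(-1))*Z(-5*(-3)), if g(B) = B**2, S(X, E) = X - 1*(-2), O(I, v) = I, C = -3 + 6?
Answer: -38640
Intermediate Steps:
C = 3
S(X, E) = 2 + X (S(X, E) = X + 2 = 2 + X)
Z(j) = 7*j + 7*j**2 (Z(j) = (2 + 5)*(j + j**2) = 7*(j + j**2) = 7*j + 7*j**2)
((-3 + 26)*(-1))*Z(-5*(-3)) = ((-3 + 26)*(-1))*(7*(-5*(-3))*(1 - 5*(-3))) = (23*(-1))*(7*15*(1 + 15)) = -161*15*16 = -23*1680 = -38640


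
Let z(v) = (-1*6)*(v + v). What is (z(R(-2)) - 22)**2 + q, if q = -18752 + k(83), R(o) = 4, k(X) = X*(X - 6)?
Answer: -7461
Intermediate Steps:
k(X) = X*(-6 + X)
q = -12361 (q = -18752 + 83*(-6 + 83) = -18752 + 83*77 = -18752 + 6391 = -12361)
z(v) = -12*v
(z(R(-2)) - 22)**2 + q = (-12*4 - 22)**2 - 12361 = (-48 - 22)**2 - 12361 = (-70)**2 - 12361 = 4900 - 12361 = -7461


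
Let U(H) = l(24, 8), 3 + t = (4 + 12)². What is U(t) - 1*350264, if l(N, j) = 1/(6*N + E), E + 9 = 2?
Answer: -47986167/137 ≈ -3.5026e+5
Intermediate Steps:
E = -7 (E = -9 + 2 = -7)
l(N, j) = 1/(-7 + 6*N) (l(N, j) = 1/(6*N - 7) = 1/(-7 + 6*N))
t = 253 (t = -3 + (4 + 12)² = -3 + 16² = -3 + 256 = 253)
U(H) = 1/137 (U(H) = 1/(-7 + 6*24) = 1/(-7 + 144) = 1/137)
U(t) - 1*350264 = 1/137 - 1*350264 = 1/137 - 350264 = -47986167/137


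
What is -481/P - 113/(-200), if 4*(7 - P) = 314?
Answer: 16043/2200 ≈ 7.2923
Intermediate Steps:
P = -143/2 (P = 7 - ¼*314 = 7 - 157/2 = -143/2 ≈ -71.500)
-481/P - 113/(-200) = -481/(-143/2) - 113/(-200) = -481*(-2/143) - 113*(-1/200) = 74/11 + 113/200 = 16043/2200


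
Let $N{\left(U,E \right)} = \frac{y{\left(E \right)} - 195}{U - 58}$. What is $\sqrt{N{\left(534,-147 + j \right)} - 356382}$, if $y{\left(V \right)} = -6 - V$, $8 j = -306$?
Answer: $\frac{3 i \sqrt{183101169}}{68} \approx 596.98 i$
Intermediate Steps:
$j = - \frac{153}{4}$ ($j = \frac{1}{8} \left(-306\right) = - \frac{153}{4} \approx -38.25$)
$N{\left(U,E \right)} = \frac{-201 - E}{-58 + U}$ ($N{\left(U,E \right)} = \frac{\left(-6 - E\right) - 195}{U - 58} = \frac{-201 - E}{-58 + U}$)
$\sqrt{N{\left(534,-147 + j \right)} - 356382} = \sqrt{\frac{-201 - \left(-147 - \frac{153}{4}\right)}{-58 + 534} - 356382} = \sqrt{\frac{-201 - - \frac{741}{4}}{476} - 356382} = \sqrt{\frac{-201 + \frac{741}{4}}{476} - 356382} = \sqrt{\frac{1}{476} \left(- \frac{63}{4}\right) - 356382} = \sqrt{- \frac{9}{272} - 356382} = \sqrt{- \frac{96935913}{272}} = \frac{3 i \sqrt{183101169}}{68}$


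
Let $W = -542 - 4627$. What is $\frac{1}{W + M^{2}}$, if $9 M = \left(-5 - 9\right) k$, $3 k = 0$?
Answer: $- \frac{1}{5169} \approx -0.00019346$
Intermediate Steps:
$k = 0$ ($k = \frac{1}{3} \cdot 0 = 0$)
$M = 0$ ($M = \frac{\left(-5 - 9\right) 0}{9} = \frac{\left(-14\right) 0}{9} = \frac{1}{9} \cdot 0 = 0$)
$W = -5169$ ($W = -542 - 4627 = -5169$)
$\frac{1}{W + M^{2}} = \frac{1}{-5169 + 0^{2}} = \frac{1}{-5169 + 0} = \frac{1}{-5169} = - \frac{1}{5169}$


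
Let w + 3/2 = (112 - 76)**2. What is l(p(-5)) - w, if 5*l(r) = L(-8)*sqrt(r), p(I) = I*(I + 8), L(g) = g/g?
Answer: -2589/2 + I*sqrt(15)/5 ≈ -1294.5 + 0.7746*I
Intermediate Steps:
L(g) = 1
p(I) = I*(8 + I)
l(r) = sqrt(r)/5 (l(r) = (1*sqrt(r))/5 = sqrt(r)/5)
w = 2589/2 (w = -3/2 + (112 - 76)**2 = -3/2 + 36**2 = -3/2 + 1296 = 2589/2 ≈ 1294.5)
l(p(-5)) - w = sqrt(-5*(8 - 5))/5 - 1*2589/2 = sqrt(-5*3)/5 - 2589/2 = sqrt(-15)/5 - 2589/2 = (I*sqrt(15))/5 - 2589/2 = I*sqrt(15)/5 - 2589/2 = -2589/2 + I*sqrt(15)/5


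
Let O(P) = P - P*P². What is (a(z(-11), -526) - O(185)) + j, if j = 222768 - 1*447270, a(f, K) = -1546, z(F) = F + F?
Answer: 6105392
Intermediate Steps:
z(F) = 2*F
O(P) = P - P³
j = -224502 (j = 222768 - 447270 = -224502)
(a(z(-11), -526) - O(185)) + j = (-1546 - (185 - 1*185³)) - 224502 = (-1546 - (185 - 1*6331625)) - 224502 = (-1546 - (185 - 6331625)) - 224502 = (-1546 - 1*(-6331440)) - 224502 = (-1546 + 6331440) - 224502 = 6329894 - 224502 = 6105392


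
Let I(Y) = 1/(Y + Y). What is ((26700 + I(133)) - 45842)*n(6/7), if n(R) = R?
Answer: -15275313/931 ≈ -16407.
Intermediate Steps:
I(Y) = 1/(2*Y)
((26700 + I(133)) - 45842)*n(6/7) = ((26700 + (½)/133) - 45842)*(6/7) = ((26700 + (½)*(1/133)) - 45842)*(6*(⅐)) = ((26700 + 1/266) - 45842)*(6/7) = (7102201/266 - 45842)*(6/7) = -5091771/266*6/7 = -15275313/931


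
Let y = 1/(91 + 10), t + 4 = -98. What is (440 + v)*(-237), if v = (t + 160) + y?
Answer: -11920863/101 ≈ -1.1803e+5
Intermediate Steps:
t = -102 (t = -4 - 98 = -102)
y = 1/101 ≈ 0.0099010
v = 5859/101 (v = (-102 + 160) + 1/101 = 58 + 1/101 = 5859/101 ≈ 58.010)
(440 + v)*(-237) = (440 + 5859/101)*(-237) = (50299/101)*(-237) = -11920863/101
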